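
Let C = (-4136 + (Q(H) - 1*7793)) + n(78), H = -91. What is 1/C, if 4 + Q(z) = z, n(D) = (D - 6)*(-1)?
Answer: -1/12096 ≈ -8.2672e-5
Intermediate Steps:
n(D) = 6 - D (n(D) = (-6 + D)*(-1) = 6 - D)
Q(z) = -4 + z
C = -12096 (C = (-4136 + ((-4 - 91) - 1*7793)) + (6 - 1*78) = (-4136 + (-95 - 7793)) + (6 - 78) = (-4136 - 7888) - 72 = -12024 - 72 = -12096)
1/C = 1/(-12096) = -1/12096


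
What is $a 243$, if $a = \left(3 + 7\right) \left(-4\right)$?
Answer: $-9720$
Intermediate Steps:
$a = -40$ ($a = 10 \left(-4\right) = -40$)
$a 243 = \left(-40\right) 243 = -9720$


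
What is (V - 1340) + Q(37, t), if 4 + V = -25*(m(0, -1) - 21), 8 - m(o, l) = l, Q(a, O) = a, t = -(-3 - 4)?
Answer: -1007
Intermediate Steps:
t = 7 (t = -1*(-7) = 7)
m(o, l) = 8 - l
V = 296 (V = -4 - 25*((8 - 1*(-1)) - 21) = -4 - 25*((8 + 1) - 21) = -4 - 25*(9 - 21) = -4 - 25*(-12) = -4 + 300 = 296)
(V - 1340) + Q(37, t) = (296 - 1340) + 37 = -1044 + 37 = -1007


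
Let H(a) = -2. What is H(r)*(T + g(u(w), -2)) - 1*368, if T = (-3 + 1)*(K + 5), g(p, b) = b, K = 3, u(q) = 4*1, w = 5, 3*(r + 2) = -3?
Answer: -332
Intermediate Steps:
r = -3 (r = -2 + (⅓)*(-3) = -2 - 1 = -3)
u(q) = 4
T = -16 (T = (-3 + 1)*(3 + 5) = -2*8 = -16)
H(r)*(T + g(u(w), -2)) - 1*368 = -2*(-16 - 2) - 1*368 = -2*(-18) - 368 = 36 - 368 = -332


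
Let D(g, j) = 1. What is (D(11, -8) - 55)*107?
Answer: -5778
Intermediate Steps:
(D(11, -8) - 55)*107 = (1 - 55)*107 = -54*107 = -5778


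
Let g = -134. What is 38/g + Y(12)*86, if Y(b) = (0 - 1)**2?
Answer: 5743/67 ≈ 85.716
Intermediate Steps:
Y(b) = 1 (Y(b) = (-1)**2 = 1)
38/g + Y(12)*86 = 38/(-134) + 1*86 = 38*(-1/134) + 86 = -19/67 + 86 = 5743/67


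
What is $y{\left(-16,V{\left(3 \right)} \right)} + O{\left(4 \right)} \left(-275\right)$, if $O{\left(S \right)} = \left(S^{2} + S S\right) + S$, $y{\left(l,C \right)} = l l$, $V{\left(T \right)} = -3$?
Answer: $-9644$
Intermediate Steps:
$y{\left(l,C \right)} = l^{2}$
$O{\left(S \right)} = S + 2 S^{2}$ ($O{\left(S \right)} = \left(S^{2} + S^{2}\right) + S = 2 S^{2} + S = S + 2 S^{2}$)
$y{\left(-16,V{\left(3 \right)} \right)} + O{\left(4 \right)} \left(-275\right) = \left(-16\right)^{2} + 4 \left(1 + 2 \cdot 4\right) \left(-275\right) = 256 + 4 \left(1 + 8\right) \left(-275\right) = 256 + 4 \cdot 9 \left(-275\right) = 256 + 36 \left(-275\right) = 256 - 9900 = -9644$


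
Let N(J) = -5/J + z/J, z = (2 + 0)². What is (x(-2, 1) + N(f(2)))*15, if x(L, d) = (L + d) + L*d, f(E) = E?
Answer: -105/2 ≈ -52.500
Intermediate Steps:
z = 4 (z = 2² = 4)
N(J) = -1/J (N(J) = -5/J + 4/J = -1/J)
x(L, d) = L + d + L*d
(x(-2, 1) + N(f(2)))*15 = ((-2 + 1 - 2*1) - 1/2)*15 = ((-2 + 1 - 2) - 1*½)*15 = (-3 - ½)*15 = -7/2*15 = -105/2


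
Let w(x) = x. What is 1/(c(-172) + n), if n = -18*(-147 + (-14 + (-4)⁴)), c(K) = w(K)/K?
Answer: -1/1709 ≈ -0.00058514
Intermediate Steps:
c(K) = 1 (c(K) = K/K = 1)
n = -1710 (n = -18*(-147 + (-14 + 256)) = -18*(-147 + 242) = -18*95 = -1710)
1/(c(-172) + n) = 1/(1 - 1710) = 1/(-1709) = -1/1709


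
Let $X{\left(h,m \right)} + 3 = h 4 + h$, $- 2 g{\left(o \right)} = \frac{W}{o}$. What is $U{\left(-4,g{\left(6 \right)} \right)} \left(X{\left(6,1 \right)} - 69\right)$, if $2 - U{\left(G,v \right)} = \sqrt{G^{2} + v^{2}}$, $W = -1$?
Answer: $-84 + \frac{7 \sqrt{2305}}{2} \approx 84.036$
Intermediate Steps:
$g{\left(o \right)} = \frac{1}{2 o}$ ($g{\left(o \right)} = - \frac{\left(-1\right) \frac{1}{o}}{2} = \frac{1}{2 o}$)
$X{\left(h,m \right)} = -3 + 5 h$ ($X{\left(h,m \right)} = -3 + \left(h 4 + h\right) = -3 + \left(4 h + h\right) = -3 + 5 h$)
$U{\left(G,v \right)} = 2 - \sqrt{G^{2} + v^{2}}$
$U{\left(-4,g{\left(6 \right)} \right)} \left(X{\left(6,1 \right)} - 69\right) = \left(2 - \sqrt{\left(-4\right)^{2} + \left(\frac{1}{2 \cdot 6}\right)^{2}}\right) \left(\left(-3 + 5 \cdot 6\right) - 69\right) = \left(2 - \sqrt{16 + \left(\frac{1}{2} \cdot \frac{1}{6}\right)^{2}}\right) \left(\left(-3 + 30\right) - 69\right) = \left(2 - \sqrt{16 + \left(\frac{1}{12}\right)^{2}}\right) \left(27 - 69\right) = \left(2 - \sqrt{16 + \frac{1}{144}}\right) \left(-42\right) = \left(2 - \sqrt{\frac{2305}{144}}\right) \left(-42\right) = \left(2 - \frac{\sqrt{2305}}{12}\right) \left(-42\right) = -84 + \frac{7 \sqrt{2305}}{2}$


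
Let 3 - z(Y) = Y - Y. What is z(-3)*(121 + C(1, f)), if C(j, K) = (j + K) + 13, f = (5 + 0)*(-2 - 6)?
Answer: 285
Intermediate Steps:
z(Y) = 3 (z(Y) = 3 - (Y - Y) = 3 - 1*0 = 3 + 0 = 3)
f = -40 (f = 5*(-8) = -40)
C(j, K) = 13 + K + j (C(j, K) = (K + j) + 13 = 13 + K + j)
z(-3)*(121 + C(1, f)) = 3*(121 + (13 - 40 + 1)) = 3*(121 - 26) = 3*95 = 285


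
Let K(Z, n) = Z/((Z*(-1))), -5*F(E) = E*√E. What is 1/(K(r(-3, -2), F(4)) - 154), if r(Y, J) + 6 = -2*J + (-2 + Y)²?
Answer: -1/155 ≈ -0.0064516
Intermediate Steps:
F(E) = -E^(3/2)/5 (F(E) = -E*√E/5 = -E^(3/2)/5)
r(Y, J) = -6 + (-2 + Y)² - 2*J (r(Y, J) = -6 + (-2*J + (-2 + Y)²) = -6 + ((-2 + Y)² - 2*J) = -6 + (-2 + Y)² - 2*J)
K(Z, n) = -1 (K(Z, n) = Z/((-Z)) = Z*(-1/Z) = -1)
1/(K(r(-3, -2), F(4)) - 154) = 1/(-1 - 154) = 1/(-155) = -1/155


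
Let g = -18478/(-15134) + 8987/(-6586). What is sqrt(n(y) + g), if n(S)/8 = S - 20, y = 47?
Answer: 3*sqrt(59568043693547606)/49836262 ≈ 14.692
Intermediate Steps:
g = -7156575/49836262 (g = -18478*(-1/15134) + 8987*(-1/6586) = 9239/7567 - 8987/6586 = -7156575/49836262 ≈ -0.14360)
n(S) = -160 + 8*S (n(S) = 8*(S - 20) = 8*(-20 + S) = -160 + 8*S)
sqrt(n(y) + g) = sqrt((-160 + 8*47) - 7156575/49836262) = sqrt((-160 + 376) - 7156575/49836262) = sqrt(216 - 7156575/49836262) = sqrt(10757476017/49836262) = 3*sqrt(59568043693547606)/49836262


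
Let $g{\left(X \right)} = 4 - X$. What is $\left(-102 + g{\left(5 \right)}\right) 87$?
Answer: $-8961$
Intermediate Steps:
$\left(-102 + g{\left(5 \right)}\right) 87 = \left(-102 + \left(4 - 5\right)\right) 87 = \left(-102 - 1\right) 87 = \left(-103\right) 87 = -8961$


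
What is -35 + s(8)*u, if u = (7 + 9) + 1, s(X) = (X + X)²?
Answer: 4317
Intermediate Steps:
s(X) = 4*X² (s(X) = (2*X)² = 4*X²)
u = 17 (u = 16 + 1 = 17)
-35 + s(8)*u = -35 + (4*8²)*17 = -35 + (4*64)*17 = -35 + 256*17 = -35 + 4352 = 4317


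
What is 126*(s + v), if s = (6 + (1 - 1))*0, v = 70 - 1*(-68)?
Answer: 17388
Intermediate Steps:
v = 138 (v = 70 + 68 = 138)
s = 0 (s = (6 + 0)*0 = 6*0 = 0)
126*(s + v) = 126*(0 + 138) = 126*138 = 17388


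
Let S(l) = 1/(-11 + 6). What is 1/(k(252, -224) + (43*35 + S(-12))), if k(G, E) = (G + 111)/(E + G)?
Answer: 140/212487 ≈ 0.00065886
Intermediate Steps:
S(l) = -1/5 (S(l) = 1/(-5) = -1/5)
k(G, E) = (111 + G)/(E + G)
1/(k(252, -224) + (43*35 + S(-12))) = 1/((111 + 252)/(-224 + 252) + (43*35 - 1/5)) = 1/(363/28 + (1505 - 1/5)) = 1/((1/28)*363 + 7524/5) = 1/(363/28 + 7524/5) = 1/(212487/140) = 140/212487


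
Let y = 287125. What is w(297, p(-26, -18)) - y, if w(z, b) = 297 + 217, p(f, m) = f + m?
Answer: -286611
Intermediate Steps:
w(z, b) = 514
w(297, p(-26, -18)) - y = 514 - 1*287125 = 514 - 287125 = -286611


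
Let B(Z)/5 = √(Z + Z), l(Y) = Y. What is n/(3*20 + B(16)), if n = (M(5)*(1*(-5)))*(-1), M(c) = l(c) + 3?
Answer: 6/7 - 2*√2/7 ≈ 0.45308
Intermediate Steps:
B(Z) = 5*√2*√Z (B(Z) = 5*√(Z + Z) = 5*√(2*Z) = 5*(√2*√Z) = 5*√2*√Z)
M(c) = 3 + c (M(c) = c + 3 = 3 + c)
n = 40 (n = ((3 + 5)*(1*(-5)))*(-1) = (8*(-5))*(-1) = -40*(-1) = 40)
n/(3*20 + B(16)) = 40/(3*20 + 5*√2*√16) = 40/(60 + 5*√2*4) = 40/(60 + 20*√2)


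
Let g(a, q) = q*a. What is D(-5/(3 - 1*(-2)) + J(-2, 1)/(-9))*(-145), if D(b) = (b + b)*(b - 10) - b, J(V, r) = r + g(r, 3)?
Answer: -405275/81 ≈ -5003.4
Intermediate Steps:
g(a, q) = a*q
J(V, r) = 4*r (J(V, r) = r + r*3 = r + 3*r = 4*r)
D(b) = -b + 2*b*(-10 + b) (D(b) = (2*b)*(-10 + b) - b = 2*b*(-10 + b) - b = -b + 2*b*(-10 + b))
D(-5/(3 - 1*(-2)) + J(-2, 1)/(-9))*(-145) = ((-5/(3 - 1*(-2)) + (4*1)/(-9))*(-21 + 2*(-5/(3 - 1*(-2)) + (4*1)/(-9))))*(-145) = ((-5/(3 + 2) + 4*(-1/9))*(-21 + 2*(-5/(3 + 2) + 4*(-1/9))))*(-145) = ((-5/5 - 4/9)*(-21 + 2*(-5/5 - 4/9)))*(-145) = ((-5*1/5 - 4/9)*(-21 + 2*(-5*1/5 - 4/9)))*(-145) = ((-1 - 4/9)*(-21 + 2*(-1 - 4/9)))*(-145) = -13*(-21 + 2*(-13/9))/9*(-145) = -13*(-21 - 26/9)/9*(-145) = -13/9*(-215/9)*(-145) = (2795/81)*(-145) = -405275/81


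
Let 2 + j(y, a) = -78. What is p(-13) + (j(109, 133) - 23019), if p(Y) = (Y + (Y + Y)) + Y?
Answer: -23151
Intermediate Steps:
j(y, a) = -80 (j(y, a) = -2 - 78 = -80)
p(Y) = 4*Y (p(Y) = (Y + 2*Y) + Y = 3*Y + Y = 4*Y)
p(-13) + (j(109, 133) - 23019) = 4*(-13) + (-80 - 23019) = -52 - 23099 = -23151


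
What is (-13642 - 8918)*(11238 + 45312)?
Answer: -1275768000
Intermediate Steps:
(-13642 - 8918)*(11238 + 45312) = -22560*56550 = -1275768000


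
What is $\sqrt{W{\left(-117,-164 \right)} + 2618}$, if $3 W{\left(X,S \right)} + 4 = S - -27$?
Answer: $\sqrt{2571} \approx 50.705$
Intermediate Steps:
$W{\left(X,S \right)} = \frac{23}{3} + \frac{S}{3}$ ($W{\left(X,S \right)} = - \frac{4}{3} + \frac{S - -27}{3} = - \frac{4}{3} + \frac{S + 27}{3} = - \frac{4}{3} + \frac{27 + S}{3} = - \frac{4}{3} + \left(9 + \frac{S}{3}\right) = \frac{23}{3} + \frac{S}{3}$)
$\sqrt{W{\left(-117,-164 \right)} + 2618} = \sqrt{\left(\frac{23}{3} + \frac{1}{3} \left(-164\right)\right) + 2618} = \sqrt{\left(\frac{23}{3} - \frac{164}{3}\right) + 2618} = \sqrt{-47 + 2618} = \sqrt{2571}$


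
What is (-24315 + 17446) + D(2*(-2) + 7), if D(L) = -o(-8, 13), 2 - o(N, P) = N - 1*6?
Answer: -6885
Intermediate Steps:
o(N, P) = 8 - N (o(N, P) = 2 - (N - 1*6) = 2 - (N - 6) = 2 - (-6 + N) = 2 + (6 - N) = 8 - N)
D(L) = -16 (D(L) = -(8 - 1*(-8)) = -(8 + 8) = -1*16 = -16)
(-24315 + 17446) + D(2*(-2) + 7) = (-24315 + 17446) - 16 = -6869 - 16 = -6885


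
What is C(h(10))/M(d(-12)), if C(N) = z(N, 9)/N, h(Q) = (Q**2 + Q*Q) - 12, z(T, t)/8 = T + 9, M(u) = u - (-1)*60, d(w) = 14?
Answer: 197/1739 ≈ 0.11328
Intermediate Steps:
M(u) = 60 + u (M(u) = u - 1*(-60) = u + 60 = 60 + u)
z(T, t) = 72 + 8*T (z(T, t) = 8*(T + 9) = 8*(9 + T) = 72 + 8*T)
h(Q) = -12 + 2*Q**2 (h(Q) = (Q**2 + Q**2) - 12 = 2*Q**2 - 12 = -12 + 2*Q**2)
C(N) = (72 + 8*N)/N
C(h(10))/M(d(-12)) = (8 + 72/(-12 + 2*10**2))/(60 + 14) = (8 + 72/(-12 + 2*100))/74 = (8 + 72/(-12 + 200))*(1/74) = (8 + 72/188)*(1/74) = (8 + 72*(1/188))*(1/74) = (8 + 18/47)*(1/74) = (394/47)*(1/74) = 197/1739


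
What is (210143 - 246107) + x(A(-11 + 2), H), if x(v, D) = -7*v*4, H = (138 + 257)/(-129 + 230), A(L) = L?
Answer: -35712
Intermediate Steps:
H = 395/101 ≈ 3.9109
x(v, D) = -28*v
(210143 - 246107) + x(A(-11 + 2), H) = (210143 - 246107) - 28*(-11 + 2) = -35964 - 28*(-9) = -35964 + 252 = -35712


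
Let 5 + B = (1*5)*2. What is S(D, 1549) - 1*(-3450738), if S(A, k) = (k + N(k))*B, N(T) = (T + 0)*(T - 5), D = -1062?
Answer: 15416763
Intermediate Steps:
N(T) = T*(-5 + T)
B = 5 (B = -5 + (1*5)*2 = -5 + 5*2 = -5 + 10 = 5)
S(A, k) = 5*k + 5*k*(-5 + k) (S(A, k) = (k + k*(-5 + k))*5 = 5*k + 5*k*(-5 + k))
S(D, 1549) - 1*(-3450738) = 5*1549*(-4 + 1549) - 1*(-3450738) = 5*1549*1545 + 3450738 = 11966025 + 3450738 = 15416763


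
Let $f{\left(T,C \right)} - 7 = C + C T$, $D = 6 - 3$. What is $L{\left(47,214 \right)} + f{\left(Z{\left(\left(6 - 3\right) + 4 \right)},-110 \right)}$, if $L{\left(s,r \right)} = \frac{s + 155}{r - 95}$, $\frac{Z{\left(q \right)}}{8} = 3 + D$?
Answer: $- \frac{640375}{119} \approx -5381.3$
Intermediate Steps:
$D = 3$ ($D = 6 - 3 = 3$)
$Z{\left(q \right)} = 48$ ($Z{\left(q \right)} = 8 \left(3 + 3\right) = 8 \cdot 6 = 48$)
$L{\left(s,r \right)} = \frac{155 + s}{-95 + r}$
$f{\left(T,C \right)} = 7 + C + C T$ ($f{\left(T,C \right)} = 7 + \left(C + C T\right) = 7 + C + C T$)
$L{\left(47,214 \right)} + f{\left(Z{\left(\left(6 - 3\right) + 4 \right)},-110 \right)} = \frac{155 + 47}{-95 + 214} - 5383 = \frac{1}{119} \cdot 202 - 5383 = \frac{202}{119} - 5383 = - \frac{640375}{119}$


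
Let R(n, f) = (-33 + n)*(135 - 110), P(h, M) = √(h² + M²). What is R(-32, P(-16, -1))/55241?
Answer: -1625/55241 ≈ -0.029417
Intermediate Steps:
P(h, M) = √(M² + h²)
R(n, f) = -825 + 25*n (R(n, f) = (-33 + n)*25 = -825 + 25*n)
R(-32, P(-16, -1))/55241 = (-825 + 25*(-32))/55241 = (-825 - 800)*(1/55241) = -1625*1/55241 = -1625/55241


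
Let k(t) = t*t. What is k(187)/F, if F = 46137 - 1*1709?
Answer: 34969/44428 ≈ 0.78709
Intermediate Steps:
F = 44428 (F = 46137 - 1709 = 44428)
k(t) = t²
k(187)/F = 187²/44428 = 34969*(1/44428) = 34969/44428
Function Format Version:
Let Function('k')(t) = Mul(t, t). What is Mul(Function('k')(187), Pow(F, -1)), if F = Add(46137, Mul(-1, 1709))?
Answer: Rational(34969, 44428) ≈ 0.78709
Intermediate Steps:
F = 44428 (F = Add(46137, -1709) = 44428)
Function('k')(t) = Pow(t, 2)
Mul(Function('k')(187), Pow(F, -1)) = Mul(Pow(187, 2), Pow(44428, -1)) = Mul(34969, Rational(1, 44428)) = Rational(34969, 44428)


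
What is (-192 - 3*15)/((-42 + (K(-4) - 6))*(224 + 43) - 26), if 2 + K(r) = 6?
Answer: 237/11774 ≈ 0.020129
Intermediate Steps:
K(r) = 4 (K(r) = -2 + 6 = 4)
(-192 - 3*15)/((-42 + (K(-4) - 6))*(224 + 43) - 26) = (-192 - 3*15)/((-42 + (4 - 6))*(224 + 43) - 26) = (-192 - 45)/((-42 - 2)*267 - 26) = -237/(-44*267 - 26) = -237/(-11748 - 26) = -237/(-11774) = -237*(-1/11774) = 237/11774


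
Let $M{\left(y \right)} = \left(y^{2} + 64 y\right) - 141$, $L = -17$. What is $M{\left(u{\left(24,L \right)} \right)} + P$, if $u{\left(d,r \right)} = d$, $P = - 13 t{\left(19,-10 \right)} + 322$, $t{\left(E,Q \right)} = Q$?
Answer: $2423$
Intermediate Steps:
$P = 452$ ($P = \left(-13\right) \left(-10\right) + 322 = 130 + 322 = 452$)
$M{\left(y \right)} = -141 + y^{2} + 64 y$
$M{\left(u{\left(24,L \right)} \right)} + P = \left(-141 + 24^{2} + 64 \cdot 24\right) + 452 = \left(-141 + 576 + 1536\right) + 452 = 1971 + 452 = 2423$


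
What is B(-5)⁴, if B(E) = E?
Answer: 625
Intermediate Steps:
B(-5)⁴ = (-5)⁴ = 625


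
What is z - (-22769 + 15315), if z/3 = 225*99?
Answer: 74279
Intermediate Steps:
z = 66825 (z = 3*(225*99) = 3*22275 = 66825)
z - (-22769 + 15315) = 66825 - (-22769 + 15315) = 66825 - 1*(-7454) = 66825 + 7454 = 74279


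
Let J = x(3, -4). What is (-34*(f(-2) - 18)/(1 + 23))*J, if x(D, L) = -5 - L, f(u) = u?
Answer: -85/3 ≈ -28.333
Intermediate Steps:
J = -1 (J = -5 - 1*(-4) = -5 + 4 = -1)
(-34*(f(-2) - 18)/(1 + 23))*J = -34*(-2 - 18)/(1 + 23)*(-1) = -(-680)/24*(-1) = -34*(-5/6)*(-1) = (85/3)*(-1) = -85/3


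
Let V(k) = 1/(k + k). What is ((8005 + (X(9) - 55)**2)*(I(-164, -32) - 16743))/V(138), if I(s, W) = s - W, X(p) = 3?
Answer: -49877167500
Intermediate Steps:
V(k) = 1/(2*k)
((8005 + (X(9) - 55)**2)*(I(-164, -32) - 16743))/V(138) = ((8005 + (3 - 55)**2)*((-164 - 1*(-32)) - 16743))/(((1/2)/138)) = ((8005 + (-52)**2)*((-164 + 32) - 16743))/(((1/2)*(1/138))) = ((8005 + 2704)*(-132 - 16743))/(1/276) = (10709*(-16875))*276 = -180714375*276 = -49877167500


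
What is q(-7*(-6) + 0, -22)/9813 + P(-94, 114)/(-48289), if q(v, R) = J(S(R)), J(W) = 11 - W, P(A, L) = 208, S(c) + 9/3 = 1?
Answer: -1413347/473859957 ≈ -0.0029826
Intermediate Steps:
S(c) = -2 (S(c) = -3 + 1 = -2)
q(v, R) = 13 (q(v, R) = 11 - 1*(-2) = 11 + 2 = 13)
q(-7*(-6) + 0, -22)/9813 + P(-94, 114)/(-48289) = 13/9813 + 208/(-48289) = 13*(1/9813) + 208*(-1/48289) = 13/9813 - 208/48289 = -1413347/473859957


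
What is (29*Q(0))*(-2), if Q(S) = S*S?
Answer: 0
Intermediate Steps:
Q(S) = S**2
(29*Q(0))*(-2) = (29*0**2)*(-2) = (29*0)*(-2) = 0*(-2) = 0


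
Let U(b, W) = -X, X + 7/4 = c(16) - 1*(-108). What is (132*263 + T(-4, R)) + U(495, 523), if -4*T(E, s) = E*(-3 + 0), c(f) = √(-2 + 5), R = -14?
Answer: 138427/4 - √3 ≈ 34605.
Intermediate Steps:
c(f) = √3
T(E, s) = 3*E/4 (T(E, s) = -E*(-3 + 0)/4 = -E*(-3)/4 = -(-3)*E/4 = 3*E/4)
X = 425/4 + √3 (X = -7/4 + (√3 - 1*(-108)) = -7/4 + (√3 + 108) = -7/4 + (108 + √3) = 425/4 + √3 ≈ 107.98)
U(b, W) = -425/4 - √3 (U(b, W) = -(425/4 + √3) = -425/4 - √3)
(132*263 + T(-4, R)) + U(495, 523) = (132*263 + (¾)*(-4)) + (-425/4 - √3) = (34716 - 3) + (-425/4 - √3) = 34713 + (-425/4 - √3) = 138427/4 - √3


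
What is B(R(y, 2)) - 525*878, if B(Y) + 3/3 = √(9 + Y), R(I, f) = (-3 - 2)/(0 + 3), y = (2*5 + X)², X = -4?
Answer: -460951 + √66/3 ≈ -4.6095e+5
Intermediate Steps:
y = 36 (y = (2*5 - 4)² = (10 - 4)² = 6² = 36)
R(I, f) = -5/3
B(Y) = -1 + √(9 + Y)
B(R(y, 2)) - 525*878 = (-1 + √(9 - 5/3)) - 525*878 = (-1 + √(22/3)) - 460950 = (-1 + √66/3) - 460950 = -460951 + √66/3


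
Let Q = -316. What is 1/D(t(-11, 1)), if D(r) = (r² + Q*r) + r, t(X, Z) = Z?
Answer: -1/314 ≈ -0.0031847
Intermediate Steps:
D(r) = r² - 315*r (D(r) = (r² - 316*r) + r = r² - 315*r)
1/D(t(-11, 1)) = 1/(1*(-315 + 1)) = 1/(1*(-314)) = 1/(-314) = -1/314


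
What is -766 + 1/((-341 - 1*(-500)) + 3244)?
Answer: -2606697/3403 ≈ -766.00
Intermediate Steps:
-766 + 1/((-341 - 1*(-500)) + 3244) = -766 + 1/((-341 + 500) + 3244) = -766 + 1/(159 + 3244) = -766 + 1/3403 = -2606697/3403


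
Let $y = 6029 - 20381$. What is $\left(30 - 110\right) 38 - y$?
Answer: $11312$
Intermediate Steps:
$y = -14352$ ($y = 6029 - 20381 = -14352$)
$\left(30 - 110\right) 38 - y = \left(30 - 110\right) 38 - -14352 = \left(-80\right) 38 + 14352 = -3040 + 14352 = 11312$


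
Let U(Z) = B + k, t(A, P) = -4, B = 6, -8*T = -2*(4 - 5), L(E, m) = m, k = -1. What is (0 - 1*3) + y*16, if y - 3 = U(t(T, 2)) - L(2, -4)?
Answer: 189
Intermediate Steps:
T = -¼ (T = -(-1)*(4 - 5)/4 = -(-1)*(-1)/4 = -⅛*2 = -¼ ≈ -0.25000)
U(Z) = 5 (U(Z) = 6 - 1 = 5)
y = 12 (y = 3 + (5 - 1*(-4)) = 3 + (5 + 4) = 3 + 9 = 12)
(0 - 1*3) + y*16 = (0 - 1*3) + 12*16 = (0 - 3) + 192 = -3 + 192 = 189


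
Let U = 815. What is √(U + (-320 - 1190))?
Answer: I*√695 ≈ 26.363*I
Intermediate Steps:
√(U + (-320 - 1190)) = √(815 + (-320 - 1190)) = √(815 - 1510) = √(-695) = I*√695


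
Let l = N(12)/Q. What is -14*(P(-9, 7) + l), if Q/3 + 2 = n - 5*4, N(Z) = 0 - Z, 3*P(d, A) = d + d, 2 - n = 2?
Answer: 896/11 ≈ 81.455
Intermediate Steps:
n = 0 (n = 2 - 1*2 = 2 - 2 = 0)
P(d, A) = 2*d/3 (P(d, A) = (d + d)/3 = (2*d)/3 = 2*d/3)
N(Z) = -Z
Q = -66 (Q = -6 + 3*(0 - 5*4) = -6 + 3*(0 - 20) = -6 + 3*(-20) = -6 - 60 = -66)
l = 2/11 (l = -1*12/(-66) = -12*(-1/66) = 2/11 ≈ 0.18182)
-14*(P(-9, 7) + l) = -14*((⅔)*(-9) + 2/11) = -14*(-6 + 2/11) = -14*(-64/11) = 896/11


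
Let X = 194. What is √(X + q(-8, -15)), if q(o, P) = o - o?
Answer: √194 ≈ 13.928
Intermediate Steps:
q(o, P) = 0
√(X + q(-8, -15)) = √(194 + 0) = √194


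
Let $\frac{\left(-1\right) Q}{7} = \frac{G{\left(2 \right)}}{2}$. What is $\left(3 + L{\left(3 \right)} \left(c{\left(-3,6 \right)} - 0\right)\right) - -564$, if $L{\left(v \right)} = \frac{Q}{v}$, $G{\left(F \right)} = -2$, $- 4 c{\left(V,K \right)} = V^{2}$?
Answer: $\frac{2247}{4} \approx 561.75$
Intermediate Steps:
$c{\left(V,K \right)} = - \frac{V^{2}}{4}$
$Q = 7$ ($Q = - 7 \left(- \frac{2}{2}\right) = - 7 \left(\left(-2\right) \frac{1}{2}\right) = \left(-7\right) \left(-1\right) = 7$)
$L{\left(v \right)} = \frac{7}{v}$
$\left(3 + L{\left(3 \right)} \left(c{\left(-3,6 \right)} - 0\right)\right) - -564 = \left(3 + \frac{7}{3} \left(- \frac{\left(-3\right)^{2}}{4} - 0\right)\right) - -564 = \left(3 + 7 \cdot \frac{1}{3} \left(\left(- \frac{1}{4}\right) 9 + 0\right)\right) + 564 = \left(3 + \frac{7 \left(- \frac{9}{4} + 0\right)}{3}\right) + 564 = \left(3 + \frac{7}{3} \left(- \frac{9}{4}\right)\right) + 564 = \left(3 - \frac{21}{4}\right) + 564 = - \frac{9}{4} + 564 = \frac{2247}{4}$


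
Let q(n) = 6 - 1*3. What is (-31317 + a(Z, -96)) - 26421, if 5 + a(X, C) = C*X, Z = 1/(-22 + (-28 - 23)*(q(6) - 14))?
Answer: -31123573/539 ≈ -57743.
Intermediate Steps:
q(n) = 3 (q(n) = 6 - 3 = 3)
Z = 1/539 (Z = 1/(-22 + (-28 - 23)*(3 - 14)) = 1/(-22 - 51*(-11)) = 1/(-22 + 561) = 1/539 ≈ 0.0018553)
a(X, C) = -5 + C*X
(-31317 + a(Z, -96)) - 26421 = (-31317 + (-5 - 96*1/539)) - 26421 = (-31317 + (-5 - 96/539)) - 26421 = (-31317 - 2791/539) - 26421 = -16882654/539 - 26421 = -31123573/539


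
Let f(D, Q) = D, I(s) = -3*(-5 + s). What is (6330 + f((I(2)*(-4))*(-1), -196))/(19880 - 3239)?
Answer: 2122/5547 ≈ 0.38255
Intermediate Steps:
I(s) = 15 - 3*s
(6330 + f((I(2)*(-4))*(-1), -196))/(19880 - 3239) = (6330 + ((15 - 3*2)*(-4))*(-1))/(19880 - 3239) = (6330 + ((15 - 6)*(-4))*(-1))/16641 = (6330 + (9*(-4))*(-1))*(1/16641) = (6330 - 36*(-1))*(1/16641) = (6330 + 36)*(1/16641) = 6366*(1/16641) = 2122/5547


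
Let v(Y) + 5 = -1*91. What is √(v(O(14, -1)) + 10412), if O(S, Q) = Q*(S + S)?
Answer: 2*√2579 ≈ 101.57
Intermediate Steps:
O(S, Q) = 2*Q*S (O(S, Q) = Q*(2*S) = 2*Q*S)
v(Y) = -96 (v(Y) = -5 - 1*91 = -5 - 91 = -96)
√(v(O(14, -1)) + 10412) = √(-96 + 10412) = √10316 = 2*√2579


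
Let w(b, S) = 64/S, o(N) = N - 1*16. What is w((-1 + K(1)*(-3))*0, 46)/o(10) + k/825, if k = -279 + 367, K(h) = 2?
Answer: -72/575 ≈ -0.12522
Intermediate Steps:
o(N) = -16 + N (o(N) = N - 16 = -16 + N)
k = 88
w((-1 + K(1)*(-3))*0, 46)/o(10) + k/825 = (64/46)/(-16 + 10) + 88/825 = (64*(1/46))/(-6) + 88*(1/825) = (32/23)*(-⅙) + 8/75 = -16/69 + 8/75 = -72/575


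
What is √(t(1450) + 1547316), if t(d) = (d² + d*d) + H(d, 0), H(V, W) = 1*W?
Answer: 2*√1438079 ≈ 2398.4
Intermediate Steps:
H(V, W) = W
t(d) = 2*d² (t(d) = (d² + d*d) + 0 = (d² + d²) + 0 = 2*d² + 0 = 2*d²)
√(t(1450) + 1547316) = √(2*1450² + 1547316) = √(2*2102500 + 1547316) = √(4205000 + 1547316) = √5752316 = 2*√1438079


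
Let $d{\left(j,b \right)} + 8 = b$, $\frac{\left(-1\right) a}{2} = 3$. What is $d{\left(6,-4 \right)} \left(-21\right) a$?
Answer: $-1512$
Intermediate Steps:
$a = -6$ ($a = \left(-2\right) 3 = -6$)
$d{\left(j,b \right)} = -8 + b$
$d{\left(6,-4 \right)} \left(-21\right) a = \left(-8 - 4\right) \left(-21\right) \left(-6\right) = \left(-12\right) \left(-21\right) \left(-6\right) = 252 \left(-6\right) = -1512$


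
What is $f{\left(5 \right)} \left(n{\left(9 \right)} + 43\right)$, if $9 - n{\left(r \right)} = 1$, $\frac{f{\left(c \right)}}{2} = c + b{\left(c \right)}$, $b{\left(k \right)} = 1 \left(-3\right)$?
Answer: $204$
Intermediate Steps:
$b{\left(k \right)} = -3$
$f{\left(c \right)} = -6 + 2 c$ ($f{\left(c \right)} = 2 \left(c - 3\right) = 2 \left(-3 + c\right) = -6 + 2 c$)
$n{\left(r \right)} = 8$ ($n{\left(r \right)} = 9 - 1 = 8$)
$f{\left(5 \right)} \left(n{\left(9 \right)} + 43\right) = \left(-6 + 2 \cdot 5\right) \left(8 + 43\right) = \left(-6 + 10\right) 51 = 4 \cdot 51 = 204$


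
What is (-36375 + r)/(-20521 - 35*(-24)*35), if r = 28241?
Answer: -8134/8879 ≈ -0.91609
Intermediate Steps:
(-36375 + r)/(-20521 - 35*(-24)*35) = (-36375 + 28241)/(-20521 - 35*(-24)*35) = -8134/(-20521 + 840*35) = -8134/(-20521 + 29400) = -8134/8879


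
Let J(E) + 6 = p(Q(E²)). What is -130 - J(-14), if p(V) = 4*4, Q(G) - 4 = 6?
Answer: -140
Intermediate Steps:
Q(G) = 10 (Q(G) = 4 + 6 = 10)
p(V) = 16
J(E) = 10 (J(E) = -6 + 16 = 10)
-130 - J(-14) = -130 - 1*10 = -130 - 10 = -140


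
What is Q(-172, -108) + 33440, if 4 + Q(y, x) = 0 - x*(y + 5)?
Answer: 15400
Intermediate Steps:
Q(y, x) = -4 - x*(5 + y) (Q(y, x) = -4 + (0 - x*(y + 5)) = -4 + (0 - x*(5 + y)) = -4 - x*(5 + y))
Q(-172, -108) + 33440 = (-4 - 5*(-108) - 1*(-108)*(-172)) + 33440 = (-4 + 540 - 18576) + 33440 = -18040 + 33440 = 15400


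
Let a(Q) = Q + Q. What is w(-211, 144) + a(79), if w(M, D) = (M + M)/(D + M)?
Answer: 11008/67 ≈ 164.30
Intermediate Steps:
a(Q) = 2*Q
w(M, D) = 2*M/(D + M) (w(M, D) = (2*M)/(D + M) = 2*M/(D + M))
w(-211, 144) + a(79) = 2*(-211)/(144 - 211) + 2*79 = 2*(-211)/(-67) + 158 = 2*(-211)*(-1/67) + 158 = 422/67 + 158 = 11008/67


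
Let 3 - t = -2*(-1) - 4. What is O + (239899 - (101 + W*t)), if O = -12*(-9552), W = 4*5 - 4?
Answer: 354342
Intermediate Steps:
W = 16 (W = 20 - 4 = 16)
O = 114624
t = 5 (t = 3 - (-2*(-1) - 4) = 3 - (2 - 4) = 3 - 1*(-2) = 3 + 2 = 5)
O + (239899 - (101 + W*t)) = 114624 + (239899 - (101 + 16*5)) = 114624 + (239899 - (101 + 80)) = 114624 + (239899 - 1*181) = 114624 + (239899 - 181) = 114624 + 239718 = 354342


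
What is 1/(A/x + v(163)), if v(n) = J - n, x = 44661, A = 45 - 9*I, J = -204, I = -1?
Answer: -14887/5463511 ≈ -0.0027248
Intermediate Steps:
A = 54 (A = 45 - 9*(-1) = 45 + 9 = 54)
v(n) = -204 - n
1/(A/x + v(163)) = 1/(54/44661 + (-204 - 1*163)) = 1/(54*(1/44661) + (-204 - 163)) = 1/(18/14887 - 367) = 1/(-5463511/14887) = -14887/5463511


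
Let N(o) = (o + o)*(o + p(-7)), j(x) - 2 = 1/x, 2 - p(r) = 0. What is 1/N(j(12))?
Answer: 72/1225 ≈ 0.058775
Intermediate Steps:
p(r) = 2 (p(r) = 2 - 1*0 = 2 + 0 = 2)
j(x) = 2 + 1/x
N(o) = 2*o*(2 + o) (N(o) = (o + o)*(o + 2) = (2*o)*(2 + o) = 2*o*(2 + o))
1/N(j(12)) = 1/(2*(2 + 1/12)*(2 + (2 + 1/12))) = 1/(2*(25/12)*(2 + 25/12)) = 1/(2*(25/12)*(49/12)) = 1/(1225/72) = 72/1225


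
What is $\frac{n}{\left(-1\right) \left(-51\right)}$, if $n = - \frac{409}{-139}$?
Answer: $\frac{409}{7089} \approx 0.057695$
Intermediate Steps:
$n = \frac{409}{139}$ ($n = \left(-409\right) \left(- \frac{1}{139}\right) = \frac{409}{139} \approx 2.9424$)
$\frac{n}{\left(-1\right) \left(-51\right)} = \frac{1}{\left(-1\right) \left(-51\right)} \frac{409}{139} = \frac{1}{51} \cdot \frac{409}{139} = \frac{409}{7089}$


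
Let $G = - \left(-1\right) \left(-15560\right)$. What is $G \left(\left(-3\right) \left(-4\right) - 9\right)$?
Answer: $-46680$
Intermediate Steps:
$G = -15560$ ($G = \left(-1\right) 15560 = -15560$)
$G \left(\left(-3\right) \left(-4\right) - 9\right) = - 15560 \left(\left(-3\right) \left(-4\right) - 9\right) = - 15560 \left(12 - 9\right) = \left(-15560\right) 3 = -46680$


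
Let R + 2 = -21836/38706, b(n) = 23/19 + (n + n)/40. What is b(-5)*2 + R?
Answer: -472943/735414 ≈ -0.64310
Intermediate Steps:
b(n) = 23/19 + n/20 (b(n) = 23*(1/19) + (2*n)*(1/40) = 23/19 + n/20)
R = -49624/19353 (R = -2 - 21836/38706 = -2 - 21836*1/38706 = -2 - 10918/19353 = -49624/19353 ≈ -2.5642)
b(-5)*2 + R = (23/19 + (1/20)*(-5))*2 - 49624/19353 = (23/19 - ¼)*2 - 49624/19353 = (73/76)*2 - 49624/19353 = 73/38 - 49624/19353 = -472943/735414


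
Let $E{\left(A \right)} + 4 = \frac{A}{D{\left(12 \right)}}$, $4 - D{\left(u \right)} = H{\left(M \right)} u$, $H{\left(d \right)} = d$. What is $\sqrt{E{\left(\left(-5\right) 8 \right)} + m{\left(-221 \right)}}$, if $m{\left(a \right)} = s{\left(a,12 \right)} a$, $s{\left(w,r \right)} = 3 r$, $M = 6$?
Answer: $\frac{i \sqrt{2300270}}{17} \approx 89.216 i$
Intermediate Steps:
$D{\left(u \right)} = 4 - 6 u$
$E{\left(A \right)} = -4 - \frac{A}{68}$ ($E{\left(A \right)} = -4 + \frac{A}{4 - 72} = -4 + \frac{A}{-68} = -4 + A \left(- \frac{1}{68}\right) = -4 - \frac{A}{68}$)
$m{\left(a \right)} = 36 a$ ($m{\left(a \right)} = 3 \cdot 12 a = 36 a$)
$\sqrt{E{\left(\left(-5\right) 8 \right)} + m{\left(-221 \right)}} = \sqrt{\left(-4 - \frac{\left(-5\right) 8}{68}\right) + 36 \left(-221\right)} = \sqrt{\left(-4 - - \frac{10}{17}\right) - 7956} = \sqrt{\left(-4 + \frac{10}{17}\right) - 7956} = \sqrt{- \frac{58}{17} - 7956} = \sqrt{- \frac{135310}{17}} = \frac{i \sqrt{2300270}}{17}$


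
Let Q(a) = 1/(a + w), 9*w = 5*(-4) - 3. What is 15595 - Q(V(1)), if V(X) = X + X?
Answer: 77984/5 ≈ 15597.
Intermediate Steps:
w = -23/9 (w = (5*(-4) - 3)/9 = (-20 - 3)/9 = (⅑)*(-23) = -23/9 ≈ -2.5556)
V(X) = 2*X
Q(a) = 1/(-23/9 + a) (Q(a) = 1/(a - 23/9) = 1/(-23/9 + a))
15595 - Q(V(1)) = 15595 - 9/(-23 + 9*(2*1)) = 15595 - 9/(-23 + 9*2) = 15595 - 9/(-23 + 18) = 15595 - 9/(-5) = 15595 - 9*(-1)/5 = 15595 - 1*(-9/5) = 15595 + 9/5 = 77984/5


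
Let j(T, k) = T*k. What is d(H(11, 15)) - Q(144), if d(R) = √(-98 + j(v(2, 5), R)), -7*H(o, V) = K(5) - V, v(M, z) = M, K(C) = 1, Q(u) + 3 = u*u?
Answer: -20733 + I*√94 ≈ -20733.0 + 9.6954*I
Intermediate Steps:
Q(u) = -3 + u² (Q(u) = -3 + u*u = -3 + u²)
H(o, V) = -⅐ + V/7 (H(o, V) = -(1 - V)/7 = -⅐ + V/7)
d(R) = √(-98 + 2*R)
d(H(11, 15)) - Q(144) = √(-98 + 2*(-⅐ + (⅐)*15)) - (-3 + 144²) = √(-98 + 2*(-⅐ + 15/7)) - (-3 + 20736) = √(-98 + 2*2) - 1*20733 = √(-98 + 4) - 20733 = √(-94) - 20733 = I*√94 - 20733 = -20733 + I*√94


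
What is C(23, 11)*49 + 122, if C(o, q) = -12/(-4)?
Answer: 269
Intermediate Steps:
C(o, q) = 3 (C(o, q) = -12*(-1/4) = 3)
C(23, 11)*49 + 122 = 3*49 + 122 = 147 + 122 = 269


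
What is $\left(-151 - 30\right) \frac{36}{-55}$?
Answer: $\frac{6516}{55} \approx 118.47$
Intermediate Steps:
$\left(-151 - 30\right) \frac{36}{-55} = - 181 \cdot 36 \left(- \frac{1}{55}\right) = \left(-181\right) \left(- \frac{36}{55}\right) = \frac{6516}{55}$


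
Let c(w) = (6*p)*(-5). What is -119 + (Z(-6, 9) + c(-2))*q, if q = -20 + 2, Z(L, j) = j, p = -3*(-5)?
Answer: 7819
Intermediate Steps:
p = 15
c(w) = -450 (c(w) = (6*15)*(-5) = 90*(-5) = -450)
q = -18
-119 + (Z(-6, 9) + c(-2))*q = -119 + (9 - 450)*(-18) = -119 - 441*(-18) = -119 + 7938 = 7819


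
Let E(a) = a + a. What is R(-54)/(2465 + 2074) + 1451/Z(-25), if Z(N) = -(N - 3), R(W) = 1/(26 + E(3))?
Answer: 52688719/1016736 ≈ 51.821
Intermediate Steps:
E(a) = 2*a
R(W) = 1/32 (R(W) = 1/(26 + 2*3) = 1/(26 + 6) = 1/32)
Z(N) = 3 - N (Z(N) = -(-3 + N) = 3 - N)
R(-54)/(2465 + 2074) + 1451/Z(-25) = 1/(32*(2465 + 2074)) + 1451/(3 - 1*(-25)) = (1/32)/4539 + 1451/(3 + 25) = (1/32)*(1/4539) + 1451/28 = 1/145248 + 1451*(1/28) = 1/145248 + 1451/28 = 52688719/1016736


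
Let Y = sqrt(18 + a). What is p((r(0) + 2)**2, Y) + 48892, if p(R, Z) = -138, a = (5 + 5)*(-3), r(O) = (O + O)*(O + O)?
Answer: 48754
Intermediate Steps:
r(O) = 4*O**2 (r(O) = (2*O)*(2*O) = 4*O**2)
a = -30 (a = 10*(-3) = -30)
Y = 2*I*sqrt(3) (Y = sqrt(18 - 30) = sqrt(-12) = 2*I*sqrt(3) ≈ 3.4641*I)
p((r(0) + 2)**2, Y) + 48892 = -138 + 48892 = 48754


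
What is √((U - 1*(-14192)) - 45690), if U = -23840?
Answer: I*√55338 ≈ 235.24*I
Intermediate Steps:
√((U - 1*(-14192)) - 45690) = √((-23840 - 1*(-14192)) - 45690) = √((-23840 + 14192) - 45690) = √(-9648 - 45690) = √(-55338) = I*√55338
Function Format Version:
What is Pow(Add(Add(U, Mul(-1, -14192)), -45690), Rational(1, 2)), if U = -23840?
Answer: Mul(I, Pow(55338, Rational(1, 2))) ≈ Mul(235.24, I)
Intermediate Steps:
Pow(Add(Add(U, Mul(-1, -14192)), -45690), Rational(1, 2)) = Pow(Add(Add(-23840, Mul(-1, -14192)), -45690), Rational(1, 2)) = Pow(Add(Add(-23840, 14192), -45690), Rational(1, 2)) = Pow(Add(-9648, -45690), Rational(1, 2)) = Pow(-55338, Rational(1, 2)) = Mul(I, Pow(55338, Rational(1, 2)))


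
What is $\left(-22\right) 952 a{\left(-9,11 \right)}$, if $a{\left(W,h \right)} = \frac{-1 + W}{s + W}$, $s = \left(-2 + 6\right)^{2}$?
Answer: $29920$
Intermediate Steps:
$s = 16$ ($s = 4^{2} = 16$)
$a{\left(W,h \right)} = \frac{-1 + W}{16 + W}$
$\left(-22\right) 952 a{\left(-9,11 \right)} = \left(-22\right) 952 \frac{-1 - 9}{16 - 9} = - 20944 \cdot \frac{1}{7} \left(-10\right) = \left(-20944\right) \left(- \frac{10}{7}\right) = 29920$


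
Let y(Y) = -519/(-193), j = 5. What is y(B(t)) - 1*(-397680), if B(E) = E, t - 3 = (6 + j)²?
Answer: 76752759/193 ≈ 3.9768e+5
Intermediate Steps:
t = 124 (t = 3 + (6 + 5)² = 3 + 11² = 3 + 121 = 124)
y(Y) = 519/193 (y(Y) = -519*(-1/193) = 519/193)
y(B(t)) - 1*(-397680) = 519/193 - 1*(-397680) = 519/193 + 397680 = 76752759/193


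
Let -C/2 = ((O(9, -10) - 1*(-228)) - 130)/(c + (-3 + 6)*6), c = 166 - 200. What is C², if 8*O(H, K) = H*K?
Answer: 120409/1024 ≈ 117.59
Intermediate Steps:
O(H, K) = H*K/8 (O(H, K) = (H*K)/8 = H*K/8)
c = -34
C = 347/32 (C = -2*(((⅛)*9*(-10) - 1*(-228)) - 130)/(-34 + (-3 + 6)*6) = -2*((-45/4 + 228) - 130)/(-34 + 3*6) = -2*(867/4 - 130)/(-34 + 18) = -347/(2*(-16)) = -347*(-1)/(2*16) = -2*(-347/64) = 347/32 ≈ 10.844)
C² = (347/32)² = 120409/1024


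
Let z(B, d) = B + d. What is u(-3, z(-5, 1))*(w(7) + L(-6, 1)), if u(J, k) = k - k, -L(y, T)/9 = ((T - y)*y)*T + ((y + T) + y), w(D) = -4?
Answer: 0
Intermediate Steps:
L(y, T) = -18*y - 9*T - 9*T*y*(T - y) (L(y, T) = -9*(((T - y)*y)*T + ((y + T) + y)) = -9*((y*(T - y))*T + ((T + y) + y)) = -9*(T*y*(T - y) + (T + 2*y)) = -9*(T + 2*y + T*y*(T - y)) = -18*y - 9*T - 9*T*y*(T - y))
u(J, k) = 0
u(-3, z(-5, 1))*(w(7) + L(-6, 1)) = 0*(-4 + (-18*(-6) - 9*1 - 9*(-6)*1² + 9*1*(-6)²)) = 0*(-4 + (108 - 9 - 9*(-6)*1 + 9*1*36)) = 0*(-4 + (108 - 9 + 54 + 324)) = 0*(-4 + 477) = 0*473 = 0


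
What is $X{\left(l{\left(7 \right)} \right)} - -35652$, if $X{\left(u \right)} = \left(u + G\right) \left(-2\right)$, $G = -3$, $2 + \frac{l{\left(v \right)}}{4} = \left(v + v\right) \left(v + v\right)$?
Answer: $34106$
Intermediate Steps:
$l{\left(v \right)} = -8 + 16 v^{2}$ ($l{\left(v \right)} = -8 + 4 \left(v + v\right) \left(v + v\right) = -8 + 4 \cdot 2 v 2 v = -8 + 4 \cdot 4 v^{2} = -8 + 16 v^{2}$)
$X{\left(u \right)} = 6 - 2 u$ ($X{\left(u \right)} = \left(u - 3\right) \left(-2\right) = \left(-3 + u\right) \left(-2\right) = 6 - 2 u$)
$X{\left(l{\left(7 \right)} \right)} - -35652 = \left(6 - 2 \left(-8 + 16 \cdot 7^{2}\right)\right) - -35652 = \left(6 - 2 \left(-8 + 16 \cdot 49\right)\right) + 35652 = \left(6 - 2 \left(-8 + 784\right)\right) + 35652 = \left(6 - 1552\right) + 35652 = -1546 + 35652 = 34106$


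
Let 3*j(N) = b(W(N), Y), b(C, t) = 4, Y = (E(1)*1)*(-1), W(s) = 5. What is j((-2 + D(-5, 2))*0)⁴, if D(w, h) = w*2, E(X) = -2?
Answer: 256/81 ≈ 3.1605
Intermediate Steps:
Y = 2 (Y = -2*1*(-1) = -2*(-1) = 2)
D(w, h) = 2*w
j(N) = 4/3 (j(N) = (⅓)*4 = 4/3)
j((-2 + D(-5, 2))*0)⁴ = (4/3)⁴ = 256/81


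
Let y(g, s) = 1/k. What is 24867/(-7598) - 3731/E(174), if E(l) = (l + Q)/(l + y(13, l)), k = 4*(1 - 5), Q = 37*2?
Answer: -39495770155/15074432 ≈ -2620.1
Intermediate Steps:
Q = 74
k = -16 (k = 4*(-4) = -16)
y(g, s) = -1/16 (y(g, s) = 1/(-16) = -1/16)
E(l) = (74 + l)/(-1/16 + l) (E(l) = (l + 74)/(l - 1/16) = (74 + l)/(-1/16 + l))
24867/(-7598) - 3731/E(174) = 24867/(-7598) - 3731*(-1 + 16*174)/(16*(74 + 174)) = 24867*(-1/7598) - 3731/(16*248/(-1 + 2784)) = -24867/7598 - 3731/(16*248/2783) = -24867/7598 - 3731/(16*(1/2783)*248) = -24867/7598 - 3731/3968/2783 = -24867/7598 - 3731*2783/3968 = -24867/7598 - 10383373/3968 = -39495770155/15074432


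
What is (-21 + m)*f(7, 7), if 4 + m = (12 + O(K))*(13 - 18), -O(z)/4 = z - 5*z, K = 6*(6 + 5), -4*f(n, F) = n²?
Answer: 262885/4 ≈ 65721.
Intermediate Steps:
f(n, F) = -n²/4
K = 66 (K = 6*11 = 66)
O(z) = 16*z (O(z) = -4*(z - 5*z) = -(-16)*z = 16*z)
m = -5344 (m = -4 + (12 + 16*66)*(13 - 18) = -4 + (12 + 1056)*(-5) = -4 + 1068*(-5) = -4 - 5340 = -5344)
(-21 + m)*f(7, 7) = (-21 - 5344)*(-¼*7²) = -(-5365)*49/4 = -5365*(-49/4) = 262885/4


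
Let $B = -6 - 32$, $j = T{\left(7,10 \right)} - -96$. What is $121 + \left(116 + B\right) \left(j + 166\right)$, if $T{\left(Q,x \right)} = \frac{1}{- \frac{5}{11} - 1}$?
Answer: $\frac{164027}{8} \approx 20503.0$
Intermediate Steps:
$T{\left(Q,x \right)} = - \frac{11}{16}$ ($T{\left(Q,x \right)} = \frac{1}{\left(-5\right) \frac{1}{11} - 1} = \frac{1}{- \frac{5}{11} - 1} = \frac{1}{- \frac{16}{11}} = - \frac{11}{16}$)
$j = \frac{1525}{16}$ ($j = - \frac{11}{16} - -96 = - \frac{11}{16} + 96 = \frac{1525}{16} \approx 95.313$)
$B = -38$ ($B = -6 - 32 = -38$)
$121 + \left(116 + B\right) \left(j + 166\right) = 121 + \left(116 - 38\right) \left(\frac{1525}{16} + 166\right) = 121 + 78 \cdot \frac{4181}{16} = 121 + \frac{163059}{8} = \frac{164027}{8}$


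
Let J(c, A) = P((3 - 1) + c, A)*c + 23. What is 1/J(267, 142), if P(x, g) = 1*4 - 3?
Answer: 1/290 ≈ 0.0034483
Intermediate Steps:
P(x, g) = 1 (P(x, g) = 4 - 3 = 1)
J(c, A) = 23 + c (J(c, A) = 1*c + 23 = c + 23 = 23 + c)
1/J(267, 142) = 1/(23 + 267) = 1/290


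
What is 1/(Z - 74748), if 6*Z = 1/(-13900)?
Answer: -83400/6233983201 ≈ -1.3378e-5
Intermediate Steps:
Z = -1/83400 (Z = (⅙)/(-13900) = (⅙)*(-1/13900) = -1/83400 ≈ -1.1990e-5)
1/(Z - 74748) = 1/(-1/83400 - 74748) = 1/(-6233983201/83400) = -83400/6233983201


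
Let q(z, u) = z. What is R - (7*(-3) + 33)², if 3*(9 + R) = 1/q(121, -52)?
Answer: -55538/363 ≈ -153.00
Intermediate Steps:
R = -3266/363 (R = -9 + (⅓)/121 = -9 + (⅓)*(1/121) = -9 + 1/363 = -3266/363 ≈ -8.9972)
R - (7*(-3) + 33)² = -3266/363 - (7*(-3) + 33)² = -3266/363 - (-21 + 33)² = -3266/363 - 1*12² = -3266/363 - 1*144 = -3266/363 - 144 = -55538/363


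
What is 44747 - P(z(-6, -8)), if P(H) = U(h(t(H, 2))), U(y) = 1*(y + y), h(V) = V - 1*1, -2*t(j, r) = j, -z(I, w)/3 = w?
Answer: 44773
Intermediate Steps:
z(I, w) = -3*w
t(j, r) = -j/2
h(V) = -1 + V (h(V) = V - 1 = -1 + V)
U(y) = 2*y (U(y) = 1*(2*y) = 2*y)
P(H) = -2 - H (P(H) = 2*(-1 - H/2) = -2 - H)
44747 - P(z(-6, -8)) = 44747 - (-2 - (-3)*(-8)) = 44747 - (-2 - 1*24) = 44747 - (-2 - 24) = 44747 - 1*(-26) = 44747 + 26 = 44773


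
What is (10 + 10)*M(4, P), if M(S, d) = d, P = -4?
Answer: -80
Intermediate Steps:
(10 + 10)*M(4, P) = (10 + 10)*(-4) = 20*(-4) = -80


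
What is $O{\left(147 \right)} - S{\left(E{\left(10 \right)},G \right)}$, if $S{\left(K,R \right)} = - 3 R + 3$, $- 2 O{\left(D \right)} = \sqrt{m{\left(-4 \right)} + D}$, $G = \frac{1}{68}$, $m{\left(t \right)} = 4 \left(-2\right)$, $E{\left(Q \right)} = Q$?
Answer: $- \frac{201}{68} - \frac{\sqrt{139}}{2} \approx -8.8508$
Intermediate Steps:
$m{\left(t \right)} = -8$
$G = \frac{1}{68} \approx 0.014706$
$O{\left(D \right)} = - \frac{\sqrt{-8 + D}}{2}$
$S{\left(K,R \right)} = 3 - 3 R$
$O{\left(147 \right)} - S{\left(E{\left(10 \right)},G \right)} = - \frac{\sqrt{-8 + 147}}{2} - \left(3 - \frac{3}{68}\right) = - \frac{\sqrt{139}}{2} - \left(3 - \frac{3}{68}\right) = - \frac{\sqrt{139}}{2} - \frac{201}{68} = - \frac{201}{68} - \frac{\sqrt{139}}{2}$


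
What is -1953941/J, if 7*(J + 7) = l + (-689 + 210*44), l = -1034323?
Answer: 13677587/1025821 ≈ 13.333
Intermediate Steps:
J = -1025821/7 (J = -7 + (-1034323 + (-689 + 210*44))/7 = -7 + (-1034323 + (-689 + 9240))/7 = -7 + (-1034323 + 8551)/7 = -7 + (1/7)*(-1025772) = -7 - 1025772/7 = -1025821/7 ≈ -1.4655e+5)
-1953941/J = -1953941/(-1025821/7) = -1953941*(-7/1025821) = 13677587/1025821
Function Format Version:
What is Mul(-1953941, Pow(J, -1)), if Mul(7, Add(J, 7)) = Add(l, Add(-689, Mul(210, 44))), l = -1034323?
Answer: Rational(13677587, 1025821) ≈ 13.333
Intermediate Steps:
J = Rational(-1025821, 7) (J = Add(-7, Mul(Rational(1, 7), Add(-1034323, Add(-689, Mul(210, 44))))) = Add(-7, Mul(Rational(1, 7), Add(-1034323, Add(-689, 9240)))) = Add(-7, Mul(Rational(1, 7), Add(-1034323, 8551))) = Add(-7, Mul(Rational(1, 7), -1025772)) = Add(-7, Rational(-1025772, 7)) = Rational(-1025821, 7) ≈ -1.4655e+5)
Mul(-1953941, Pow(J, -1)) = Mul(-1953941, Pow(Rational(-1025821, 7), -1)) = Mul(-1953941, Rational(-7, 1025821)) = Rational(13677587, 1025821)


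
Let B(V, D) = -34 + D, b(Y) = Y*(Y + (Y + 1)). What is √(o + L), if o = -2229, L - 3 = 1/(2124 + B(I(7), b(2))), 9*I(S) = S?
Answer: I*√98166579/210 ≈ 47.18*I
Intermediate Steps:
I(S) = S/9
b(Y) = Y*(1 + 2*Y) (b(Y) = Y*(Y + (1 + Y)) = Y*(1 + 2*Y))
L = 6301/2100 (L = 3 + 1/(2124 + (-34 + 2*(1 + 2*2))) = 3 + 1/(2124 + (-34 + 2*(1 + 4))) = 3 + 1/(2124 + (-34 + 2*5)) = 3 + 1/(2124 + (-34 + 10)) = 3 + 1/(2124 - 24) = 3 + 1/2100 = 6301/2100 ≈ 3.0005)
√(o + L) = √(-2229 + 6301/2100) = √(-4674599/2100) = I*√98166579/210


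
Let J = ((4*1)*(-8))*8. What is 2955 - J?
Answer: 3211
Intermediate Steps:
J = -256 (J = (4*(-8))*8 = -32*8 = -256)
2955 - J = 2955 - 1*(-256) = 2955 + 256 = 3211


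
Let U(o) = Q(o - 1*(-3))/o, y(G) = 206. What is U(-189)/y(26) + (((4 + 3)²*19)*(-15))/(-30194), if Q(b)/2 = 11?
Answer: 271524521/587786598 ≈ 0.46194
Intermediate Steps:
Q(b) = 22 (Q(b) = 2*11 = 22)
U(o) = 22/o
U(-189)/y(26) + (((4 + 3)²*19)*(-15))/(-30194) = (22/(-189))/206 + (((4 + 3)²*19)*(-15))/(-30194) = (22*(-1/189))*(1/206) + ((7²*19)*(-15))*(-1/30194) = -22/189*1/206 + ((49*19)*(-15))*(-1/30194) = -11/19467 + (931*(-15))*(-1/30194) = -11/19467 - 13965*(-1/30194) = -11/19467 + 13965/30194 = 271524521/587786598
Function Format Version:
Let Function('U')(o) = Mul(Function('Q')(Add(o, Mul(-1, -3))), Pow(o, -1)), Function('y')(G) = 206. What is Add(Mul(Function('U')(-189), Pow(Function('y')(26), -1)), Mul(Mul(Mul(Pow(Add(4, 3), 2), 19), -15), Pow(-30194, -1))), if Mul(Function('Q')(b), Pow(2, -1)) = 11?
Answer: Rational(271524521, 587786598) ≈ 0.46194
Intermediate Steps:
Function('Q')(b) = 22 (Function('Q')(b) = Mul(2, 11) = 22)
Function('U')(o) = Mul(22, Pow(o, -1))
Add(Mul(Function('U')(-189), Pow(Function('y')(26), -1)), Mul(Mul(Mul(Pow(Add(4, 3), 2), 19), -15), Pow(-30194, -1))) = Add(Mul(Mul(22, Pow(-189, -1)), Pow(206, -1)), Mul(Mul(Mul(Pow(Add(4, 3), 2), 19), -15), Pow(-30194, -1))) = Add(Mul(Mul(22, Rational(-1, 189)), Rational(1, 206)), Mul(Mul(Mul(Pow(7, 2), 19), -15), Rational(-1, 30194))) = Add(Mul(Rational(-22, 189), Rational(1, 206)), Mul(Mul(Mul(49, 19), -15), Rational(-1, 30194))) = Add(Rational(-11, 19467), Mul(Mul(931, -15), Rational(-1, 30194))) = Add(Rational(-11, 19467), Mul(-13965, Rational(-1, 30194))) = Add(Rational(-11, 19467), Rational(13965, 30194)) = Rational(271524521, 587786598)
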